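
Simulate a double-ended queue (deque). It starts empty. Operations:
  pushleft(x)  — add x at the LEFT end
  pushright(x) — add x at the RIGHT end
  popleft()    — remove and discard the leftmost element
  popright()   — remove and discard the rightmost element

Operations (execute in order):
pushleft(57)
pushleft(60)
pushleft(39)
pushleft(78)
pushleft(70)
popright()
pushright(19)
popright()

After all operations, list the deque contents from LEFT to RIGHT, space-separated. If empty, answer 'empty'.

Answer: 70 78 39 60

Derivation:
pushleft(57): [57]
pushleft(60): [60, 57]
pushleft(39): [39, 60, 57]
pushleft(78): [78, 39, 60, 57]
pushleft(70): [70, 78, 39, 60, 57]
popright(): [70, 78, 39, 60]
pushright(19): [70, 78, 39, 60, 19]
popright(): [70, 78, 39, 60]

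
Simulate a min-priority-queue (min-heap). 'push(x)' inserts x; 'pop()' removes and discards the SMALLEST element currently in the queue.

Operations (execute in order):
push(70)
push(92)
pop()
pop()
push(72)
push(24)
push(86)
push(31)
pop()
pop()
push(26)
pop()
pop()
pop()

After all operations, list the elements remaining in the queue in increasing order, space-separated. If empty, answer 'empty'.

Answer: empty

Derivation:
push(70): heap contents = [70]
push(92): heap contents = [70, 92]
pop() → 70: heap contents = [92]
pop() → 92: heap contents = []
push(72): heap contents = [72]
push(24): heap contents = [24, 72]
push(86): heap contents = [24, 72, 86]
push(31): heap contents = [24, 31, 72, 86]
pop() → 24: heap contents = [31, 72, 86]
pop() → 31: heap contents = [72, 86]
push(26): heap contents = [26, 72, 86]
pop() → 26: heap contents = [72, 86]
pop() → 72: heap contents = [86]
pop() → 86: heap contents = []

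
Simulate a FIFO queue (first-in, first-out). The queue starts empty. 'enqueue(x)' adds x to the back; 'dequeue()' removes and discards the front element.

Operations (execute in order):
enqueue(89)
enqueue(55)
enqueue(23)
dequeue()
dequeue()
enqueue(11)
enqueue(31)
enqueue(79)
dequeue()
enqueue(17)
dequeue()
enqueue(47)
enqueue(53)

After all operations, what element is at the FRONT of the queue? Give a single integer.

enqueue(89): queue = [89]
enqueue(55): queue = [89, 55]
enqueue(23): queue = [89, 55, 23]
dequeue(): queue = [55, 23]
dequeue(): queue = [23]
enqueue(11): queue = [23, 11]
enqueue(31): queue = [23, 11, 31]
enqueue(79): queue = [23, 11, 31, 79]
dequeue(): queue = [11, 31, 79]
enqueue(17): queue = [11, 31, 79, 17]
dequeue(): queue = [31, 79, 17]
enqueue(47): queue = [31, 79, 17, 47]
enqueue(53): queue = [31, 79, 17, 47, 53]

Answer: 31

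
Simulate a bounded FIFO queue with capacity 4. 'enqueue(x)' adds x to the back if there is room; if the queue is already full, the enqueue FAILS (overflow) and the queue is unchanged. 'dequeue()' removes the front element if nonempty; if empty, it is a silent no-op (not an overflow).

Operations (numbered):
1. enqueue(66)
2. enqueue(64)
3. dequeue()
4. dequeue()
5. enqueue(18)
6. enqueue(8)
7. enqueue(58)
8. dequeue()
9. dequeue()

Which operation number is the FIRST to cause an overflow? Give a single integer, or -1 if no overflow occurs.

Answer: -1

Derivation:
1. enqueue(66): size=1
2. enqueue(64): size=2
3. dequeue(): size=1
4. dequeue(): size=0
5. enqueue(18): size=1
6. enqueue(8): size=2
7. enqueue(58): size=3
8. dequeue(): size=2
9. dequeue(): size=1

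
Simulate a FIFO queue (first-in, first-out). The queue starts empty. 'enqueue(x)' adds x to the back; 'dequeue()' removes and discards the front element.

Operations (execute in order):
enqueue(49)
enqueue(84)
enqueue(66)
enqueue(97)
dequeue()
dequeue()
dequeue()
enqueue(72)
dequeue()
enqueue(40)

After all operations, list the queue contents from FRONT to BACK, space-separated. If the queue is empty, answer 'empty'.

enqueue(49): [49]
enqueue(84): [49, 84]
enqueue(66): [49, 84, 66]
enqueue(97): [49, 84, 66, 97]
dequeue(): [84, 66, 97]
dequeue(): [66, 97]
dequeue(): [97]
enqueue(72): [97, 72]
dequeue(): [72]
enqueue(40): [72, 40]

Answer: 72 40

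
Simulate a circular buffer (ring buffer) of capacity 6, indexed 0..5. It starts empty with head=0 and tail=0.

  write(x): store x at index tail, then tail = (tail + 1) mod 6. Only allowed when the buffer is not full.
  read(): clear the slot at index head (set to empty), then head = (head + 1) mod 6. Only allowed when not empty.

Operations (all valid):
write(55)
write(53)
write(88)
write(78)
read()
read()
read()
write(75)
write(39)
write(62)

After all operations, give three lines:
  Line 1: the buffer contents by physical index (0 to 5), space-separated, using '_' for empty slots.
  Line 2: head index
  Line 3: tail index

Answer: 62 _ _ 78 75 39
3
1

Derivation:
write(55): buf=[55 _ _ _ _ _], head=0, tail=1, size=1
write(53): buf=[55 53 _ _ _ _], head=0, tail=2, size=2
write(88): buf=[55 53 88 _ _ _], head=0, tail=3, size=3
write(78): buf=[55 53 88 78 _ _], head=0, tail=4, size=4
read(): buf=[_ 53 88 78 _ _], head=1, tail=4, size=3
read(): buf=[_ _ 88 78 _ _], head=2, tail=4, size=2
read(): buf=[_ _ _ 78 _ _], head=3, tail=4, size=1
write(75): buf=[_ _ _ 78 75 _], head=3, tail=5, size=2
write(39): buf=[_ _ _ 78 75 39], head=3, tail=0, size=3
write(62): buf=[62 _ _ 78 75 39], head=3, tail=1, size=4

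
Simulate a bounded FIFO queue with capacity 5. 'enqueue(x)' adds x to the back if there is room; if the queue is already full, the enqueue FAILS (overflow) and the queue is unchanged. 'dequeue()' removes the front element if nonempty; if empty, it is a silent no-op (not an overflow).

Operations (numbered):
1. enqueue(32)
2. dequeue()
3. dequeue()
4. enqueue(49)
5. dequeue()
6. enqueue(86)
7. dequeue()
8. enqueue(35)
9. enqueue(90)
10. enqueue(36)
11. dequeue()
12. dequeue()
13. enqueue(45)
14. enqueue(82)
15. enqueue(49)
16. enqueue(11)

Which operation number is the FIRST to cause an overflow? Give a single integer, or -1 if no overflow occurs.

Answer: -1

Derivation:
1. enqueue(32): size=1
2. dequeue(): size=0
3. dequeue(): empty, no-op, size=0
4. enqueue(49): size=1
5. dequeue(): size=0
6. enqueue(86): size=1
7. dequeue(): size=0
8. enqueue(35): size=1
9. enqueue(90): size=2
10. enqueue(36): size=3
11. dequeue(): size=2
12. dequeue(): size=1
13. enqueue(45): size=2
14. enqueue(82): size=3
15. enqueue(49): size=4
16. enqueue(11): size=5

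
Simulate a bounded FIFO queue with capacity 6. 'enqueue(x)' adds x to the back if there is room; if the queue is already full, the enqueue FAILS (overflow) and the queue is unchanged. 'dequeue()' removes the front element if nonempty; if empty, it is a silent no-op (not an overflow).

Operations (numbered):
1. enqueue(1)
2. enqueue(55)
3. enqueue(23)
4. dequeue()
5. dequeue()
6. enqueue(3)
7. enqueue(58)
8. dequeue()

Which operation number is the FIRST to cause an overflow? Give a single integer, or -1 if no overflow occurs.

Answer: -1

Derivation:
1. enqueue(1): size=1
2. enqueue(55): size=2
3. enqueue(23): size=3
4. dequeue(): size=2
5. dequeue(): size=1
6. enqueue(3): size=2
7. enqueue(58): size=3
8. dequeue(): size=2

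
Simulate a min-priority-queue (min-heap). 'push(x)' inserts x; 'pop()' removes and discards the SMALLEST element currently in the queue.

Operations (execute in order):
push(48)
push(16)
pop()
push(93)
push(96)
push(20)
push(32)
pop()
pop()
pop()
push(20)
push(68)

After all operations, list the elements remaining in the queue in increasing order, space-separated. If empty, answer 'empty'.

Answer: 20 68 93 96

Derivation:
push(48): heap contents = [48]
push(16): heap contents = [16, 48]
pop() → 16: heap contents = [48]
push(93): heap contents = [48, 93]
push(96): heap contents = [48, 93, 96]
push(20): heap contents = [20, 48, 93, 96]
push(32): heap contents = [20, 32, 48, 93, 96]
pop() → 20: heap contents = [32, 48, 93, 96]
pop() → 32: heap contents = [48, 93, 96]
pop() → 48: heap contents = [93, 96]
push(20): heap contents = [20, 93, 96]
push(68): heap contents = [20, 68, 93, 96]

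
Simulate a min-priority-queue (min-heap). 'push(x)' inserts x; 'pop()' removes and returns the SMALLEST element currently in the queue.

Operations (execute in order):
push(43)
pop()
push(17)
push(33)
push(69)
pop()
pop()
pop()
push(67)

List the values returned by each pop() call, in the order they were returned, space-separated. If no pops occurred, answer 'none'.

push(43): heap contents = [43]
pop() → 43: heap contents = []
push(17): heap contents = [17]
push(33): heap contents = [17, 33]
push(69): heap contents = [17, 33, 69]
pop() → 17: heap contents = [33, 69]
pop() → 33: heap contents = [69]
pop() → 69: heap contents = []
push(67): heap contents = [67]

Answer: 43 17 33 69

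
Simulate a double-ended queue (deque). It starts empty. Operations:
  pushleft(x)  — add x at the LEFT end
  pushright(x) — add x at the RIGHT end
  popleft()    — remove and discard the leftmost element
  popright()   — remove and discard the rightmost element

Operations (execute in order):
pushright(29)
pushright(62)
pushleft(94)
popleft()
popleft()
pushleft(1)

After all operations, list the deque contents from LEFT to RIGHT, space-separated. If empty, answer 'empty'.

Answer: 1 62

Derivation:
pushright(29): [29]
pushright(62): [29, 62]
pushleft(94): [94, 29, 62]
popleft(): [29, 62]
popleft(): [62]
pushleft(1): [1, 62]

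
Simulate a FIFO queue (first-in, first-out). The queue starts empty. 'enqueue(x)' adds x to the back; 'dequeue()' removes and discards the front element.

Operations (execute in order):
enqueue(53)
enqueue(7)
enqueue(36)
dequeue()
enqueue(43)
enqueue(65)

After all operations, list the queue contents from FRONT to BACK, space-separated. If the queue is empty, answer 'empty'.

Answer: 7 36 43 65

Derivation:
enqueue(53): [53]
enqueue(7): [53, 7]
enqueue(36): [53, 7, 36]
dequeue(): [7, 36]
enqueue(43): [7, 36, 43]
enqueue(65): [7, 36, 43, 65]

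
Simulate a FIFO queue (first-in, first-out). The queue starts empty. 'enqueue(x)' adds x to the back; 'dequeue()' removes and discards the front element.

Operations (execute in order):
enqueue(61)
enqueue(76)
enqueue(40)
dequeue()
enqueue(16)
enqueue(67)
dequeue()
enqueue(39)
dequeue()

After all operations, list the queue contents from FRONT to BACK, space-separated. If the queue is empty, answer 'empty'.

enqueue(61): [61]
enqueue(76): [61, 76]
enqueue(40): [61, 76, 40]
dequeue(): [76, 40]
enqueue(16): [76, 40, 16]
enqueue(67): [76, 40, 16, 67]
dequeue(): [40, 16, 67]
enqueue(39): [40, 16, 67, 39]
dequeue(): [16, 67, 39]

Answer: 16 67 39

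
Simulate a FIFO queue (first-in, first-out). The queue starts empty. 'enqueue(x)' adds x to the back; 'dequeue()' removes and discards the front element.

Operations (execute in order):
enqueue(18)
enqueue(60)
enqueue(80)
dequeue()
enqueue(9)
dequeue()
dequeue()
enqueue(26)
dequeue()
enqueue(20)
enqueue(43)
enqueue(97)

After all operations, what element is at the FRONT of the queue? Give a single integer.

enqueue(18): queue = [18]
enqueue(60): queue = [18, 60]
enqueue(80): queue = [18, 60, 80]
dequeue(): queue = [60, 80]
enqueue(9): queue = [60, 80, 9]
dequeue(): queue = [80, 9]
dequeue(): queue = [9]
enqueue(26): queue = [9, 26]
dequeue(): queue = [26]
enqueue(20): queue = [26, 20]
enqueue(43): queue = [26, 20, 43]
enqueue(97): queue = [26, 20, 43, 97]

Answer: 26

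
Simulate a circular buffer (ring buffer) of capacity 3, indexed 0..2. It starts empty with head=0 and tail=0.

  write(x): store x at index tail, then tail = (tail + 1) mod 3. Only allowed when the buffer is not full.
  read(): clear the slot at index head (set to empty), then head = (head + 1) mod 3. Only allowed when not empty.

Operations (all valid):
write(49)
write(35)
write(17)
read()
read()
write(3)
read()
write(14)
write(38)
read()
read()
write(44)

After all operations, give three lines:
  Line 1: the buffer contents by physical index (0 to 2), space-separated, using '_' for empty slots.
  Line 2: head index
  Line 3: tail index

write(49): buf=[49 _ _], head=0, tail=1, size=1
write(35): buf=[49 35 _], head=0, tail=2, size=2
write(17): buf=[49 35 17], head=0, tail=0, size=3
read(): buf=[_ 35 17], head=1, tail=0, size=2
read(): buf=[_ _ 17], head=2, tail=0, size=1
write(3): buf=[3 _ 17], head=2, tail=1, size=2
read(): buf=[3 _ _], head=0, tail=1, size=1
write(14): buf=[3 14 _], head=0, tail=2, size=2
write(38): buf=[3 14 38], head=0, tail=0, size=3
read(): buf=[_ 14 38], head=1, tail=0, size=2
read(): buf=[_ _ 38], head=2, tail=0, size=1
write(44): buf=[44 _ 38], head=2, tail=1, size=2

Answer: 44 _ 38
2
1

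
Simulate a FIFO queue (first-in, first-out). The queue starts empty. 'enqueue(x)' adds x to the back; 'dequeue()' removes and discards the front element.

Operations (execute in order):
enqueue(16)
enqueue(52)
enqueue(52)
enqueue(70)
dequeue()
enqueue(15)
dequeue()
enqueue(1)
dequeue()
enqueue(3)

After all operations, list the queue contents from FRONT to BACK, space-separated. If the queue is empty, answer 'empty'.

Answer: 70 15 1 3

Derivation:
enqueue(16): [16]
enqueue(52): [16, 52]
enqueue(52): [16, 52, 52]
enqueue(70): [16, 52, 52, 70]
dequeue(): [52, 52, 70]
enqueue(15): [52, 52, 70, 15]
dequeue(): [52, 70, 15]
enqueue(1): [52, 70, 15, 1]
dequeue(): [70, 15, 1]
enqueue(3): [70, 15, 1, 3]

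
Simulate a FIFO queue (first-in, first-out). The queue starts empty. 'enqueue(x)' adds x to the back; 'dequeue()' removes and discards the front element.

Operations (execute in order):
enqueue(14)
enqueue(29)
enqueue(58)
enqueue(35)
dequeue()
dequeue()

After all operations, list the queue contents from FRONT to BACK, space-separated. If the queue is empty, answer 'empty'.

Answer: 58 35

Derivation:
enqueue(14): [14]
enqueue(29): [14, 29]
enqueue(58): [14, 29, 58]
enqueue(35): [14, 29, 58, 35]
dequeue(): [29, 58, 35]
dequeue(): [58, 35]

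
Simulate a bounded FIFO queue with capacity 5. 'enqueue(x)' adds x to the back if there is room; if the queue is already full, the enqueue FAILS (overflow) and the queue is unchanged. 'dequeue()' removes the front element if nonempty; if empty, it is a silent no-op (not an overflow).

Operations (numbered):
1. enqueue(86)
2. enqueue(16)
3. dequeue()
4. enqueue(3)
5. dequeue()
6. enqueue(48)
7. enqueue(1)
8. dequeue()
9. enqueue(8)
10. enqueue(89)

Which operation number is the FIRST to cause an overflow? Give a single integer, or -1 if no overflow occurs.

1. enqueue(86): size=1
2. enqueue(16): size=2
3. dequeue(): size=1
4. enqueue(3): size=2
5. dequeue(): size=1
6. enqueue(48): size=2
7. enqueue(1): size=3
8. dequeue(): size=2
9. enqueue(8): size=3
10. enqueue(89): size=4

Answer: -1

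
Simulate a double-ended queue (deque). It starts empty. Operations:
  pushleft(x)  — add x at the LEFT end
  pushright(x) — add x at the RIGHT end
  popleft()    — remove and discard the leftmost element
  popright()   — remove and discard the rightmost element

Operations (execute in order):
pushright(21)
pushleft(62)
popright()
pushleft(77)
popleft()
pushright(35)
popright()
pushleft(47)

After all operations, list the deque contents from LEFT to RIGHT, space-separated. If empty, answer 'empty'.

Answer: 47 62

Derivation:
pushright(21): [21]
pushleft(62): [62, 21]
popright(): [62]
pushleft(77): [77, 62]
popleft(): [62]
pushright(35): [62, 35]
popright(): [62]
pushleft(47): [47, 62]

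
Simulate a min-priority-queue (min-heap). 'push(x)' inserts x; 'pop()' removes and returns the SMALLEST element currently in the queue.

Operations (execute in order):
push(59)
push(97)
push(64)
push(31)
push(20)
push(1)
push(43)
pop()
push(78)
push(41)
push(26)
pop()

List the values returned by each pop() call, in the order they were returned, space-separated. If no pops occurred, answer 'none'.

push(59): heap contents = [59]
push(97): heap contents = [59, 97]
push(64): heap contents = [59, 64, 97]
push(31): heap contents = [31, 59, 64, 97]
push(20): heap contents = [20, 31, 59, 64, 97]
push(1): heap contents = [1, 20, 31, 59, 64, 97]
push(43): heap contents = [1, 20, 31, 43, 59, 64, 97]
pop() → 1: heap contents = [20, 31, 43, 59, 64, 97]
push(78): heap contents = [20, 31, 43, 59, 64, 78, 97]
push(41): heap contents = [20, 31, 41, 43, 59, 64, 78, 97]
push(26): heap contents = [20, 26, 31, 41, 43, 59, 64, 78, 97]
pop() → 20: heap contents = [26, 31, 41, 43, 59, 64, 78, 97]

Answer: 1 20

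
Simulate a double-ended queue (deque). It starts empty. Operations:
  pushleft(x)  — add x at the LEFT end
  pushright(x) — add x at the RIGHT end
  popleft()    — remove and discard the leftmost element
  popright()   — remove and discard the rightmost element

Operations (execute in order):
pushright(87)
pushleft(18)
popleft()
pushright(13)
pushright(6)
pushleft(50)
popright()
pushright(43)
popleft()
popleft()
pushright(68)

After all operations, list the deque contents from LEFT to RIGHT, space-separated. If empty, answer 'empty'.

Answer: 13 43 68

Derivation:
pushright(87): [87]
pushleft(18): [18, 87]
popleft(): [87]
pushright(13): [87, 13]
pushright(6): [87, 13, 6]
pushleft(50): [50, 87, 13, 6]
popright(): [50, 87, 13]
pushright(43): [50, 87, 13, 43]
popleft(): [87, 13, 43]
popleft(): [13, 43]
pushright(68): [13, 43, 68]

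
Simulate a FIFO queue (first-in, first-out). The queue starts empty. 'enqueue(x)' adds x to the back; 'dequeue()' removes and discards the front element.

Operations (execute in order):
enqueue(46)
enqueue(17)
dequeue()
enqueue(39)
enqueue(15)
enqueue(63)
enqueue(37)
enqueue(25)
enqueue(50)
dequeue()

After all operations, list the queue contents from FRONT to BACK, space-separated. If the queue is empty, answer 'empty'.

enqueue(46): [46]
enqueue(17): [46, 17]
dequeue(): [17]
enqueue(39): [17, 39]
enqueue(15): [17, 39, 15]
enqueue(63): [17, 39, 15, 63]
enqueue(37): [17, 39, 15, 63, 37]
enqueue(25): [17, 39, 15, 63, 37, 25]
enqueue(50): [17, 39, 15, 63, 37, 25, 50]
dequeue(): [39, 15, 63, 37, 25, 50]

Answer: 39 15 63 37 25 50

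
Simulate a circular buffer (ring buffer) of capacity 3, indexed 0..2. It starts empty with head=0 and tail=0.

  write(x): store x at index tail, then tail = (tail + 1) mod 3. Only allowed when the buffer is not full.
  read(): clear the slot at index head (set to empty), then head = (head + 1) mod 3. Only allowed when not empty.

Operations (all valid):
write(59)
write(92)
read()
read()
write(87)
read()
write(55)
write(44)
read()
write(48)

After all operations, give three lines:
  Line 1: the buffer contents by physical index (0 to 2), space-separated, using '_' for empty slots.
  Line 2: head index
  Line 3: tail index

write(59): buf=[59 _ _], head=0, tail=1, size=1
write(92): buf=[59 92 _], head=0, tail=2, size=2
read(): buf=[_ 92 _], head=1, tail=2, size=1
read(): buf=[_ _ _], head=2, tail=2, size=0
write(87): buf=[_ _ 87], head=2, tail=0, size=1
read(): buf=[_ _ _], head=0, tail=0, size=0
write(55): buf=[55 _ _], head=0, tail=1, size=1
write(44): buf=[55 44 _], head=0, tail=2, size=2
read(): buf=[_ 44 _], head=1, tail=2, size=1
write(48): buf=[_ 44 48], head=1, tail=0, size=2

Answer: _ 44 48
1
0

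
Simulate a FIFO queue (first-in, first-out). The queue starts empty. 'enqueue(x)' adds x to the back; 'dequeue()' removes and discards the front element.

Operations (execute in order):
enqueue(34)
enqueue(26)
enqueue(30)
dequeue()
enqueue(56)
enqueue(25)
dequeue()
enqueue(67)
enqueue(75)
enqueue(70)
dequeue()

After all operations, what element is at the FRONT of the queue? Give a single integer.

enqueue(34): queue = [34]
enqueue(26): queue = [34, 26]
enqueue(30): queue = [34, 26, 30]
dequeue(): queue = [26, 30]
enqueue(56): queue = [26, 30, 56]
enqueue(25): queue = [26, 30, 56, 25]
dequeue(): queue = [30, 56, 25]
enqueue(67): queue = [30, 56, 25, 67]
enqueue(75): queue = [30, 56, 25, 67, 75]
enqueue(70): queue = [30, 56, 25, 67, 75, 70]
dequeue(): queue = [56, 25, 67, 75, 70]

Answer: 56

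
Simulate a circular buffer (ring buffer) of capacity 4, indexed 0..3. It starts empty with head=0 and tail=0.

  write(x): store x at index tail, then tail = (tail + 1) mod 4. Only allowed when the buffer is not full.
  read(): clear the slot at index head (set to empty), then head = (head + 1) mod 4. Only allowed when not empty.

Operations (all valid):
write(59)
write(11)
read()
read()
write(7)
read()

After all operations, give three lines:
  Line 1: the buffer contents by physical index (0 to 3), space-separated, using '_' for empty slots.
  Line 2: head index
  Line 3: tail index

write(59): buf=[59 _ _ _], head=0, tail=1, size=1
write(11): buf=[59 11 _ _], head=0, tail=2, size=2
read(): buf=[_ 11 _ _], head=1, tail=2, size=1
read(): buf=[_ _ _ _], head=2, tail=2, size=0
write(7): buf=[_ _ 7 _], head=2, tail=3, size=1
read(): buf=[_ _ _ _], head=3, tail=3, size=0

Answer: _ _ _ _
3
3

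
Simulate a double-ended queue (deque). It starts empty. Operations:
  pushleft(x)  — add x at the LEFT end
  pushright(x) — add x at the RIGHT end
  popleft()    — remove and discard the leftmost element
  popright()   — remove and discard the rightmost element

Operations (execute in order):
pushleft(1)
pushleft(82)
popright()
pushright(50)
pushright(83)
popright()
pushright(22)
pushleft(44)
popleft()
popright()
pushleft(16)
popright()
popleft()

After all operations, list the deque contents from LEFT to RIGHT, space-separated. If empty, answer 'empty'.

pushleft(1): [1]
pushleft(82): [82, 1]
popright(): [82]
pushright(50): [82, 50]
pushright(83): [82, 50, 83]
popright(): [82, 50]
pushright(22): [82, 50, 22]
pushleft(44): [44, 82, 50, 22]
popleft(): [82, 50, 22]
popright(): [82, 50]
pushleft(16): [16, 82, 50]
popright(): [16, 82]
popleft(): [82]

Answer: 82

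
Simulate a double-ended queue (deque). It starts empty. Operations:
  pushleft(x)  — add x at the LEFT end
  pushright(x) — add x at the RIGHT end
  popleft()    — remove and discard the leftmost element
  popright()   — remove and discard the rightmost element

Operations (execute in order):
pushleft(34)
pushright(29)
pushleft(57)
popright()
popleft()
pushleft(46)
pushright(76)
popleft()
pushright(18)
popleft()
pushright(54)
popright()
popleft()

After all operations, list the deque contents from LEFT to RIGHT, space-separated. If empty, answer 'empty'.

pushleft(34): [34]
pushright(29): [34, 29]
pushleft(57): [57, 34, 29]
popright(): [57, 34]
popleft(): [34]
pushleft(46): [46, 34]
pushright(76): [46, 34, 76]
popleft(): [34, 76]
pushright(18): [34, 76, 18]
popleft(): [76, 18]
pushright(54): [76, 18, 54]
popright(): [76, 18]
popleft(): [18]

Answer: 18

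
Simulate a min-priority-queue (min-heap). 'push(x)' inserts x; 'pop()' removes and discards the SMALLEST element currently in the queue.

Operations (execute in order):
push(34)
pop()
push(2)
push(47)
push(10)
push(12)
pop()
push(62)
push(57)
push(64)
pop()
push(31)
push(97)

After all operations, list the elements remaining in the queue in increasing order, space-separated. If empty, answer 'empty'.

Answer: 12 31 47 57 62 64 97

Derivation:
push(34): heap contents = [34]
pop() → 34: heap contents = []
push(2): heap contents = [2]
push(47): heap contents = [2, 47]
push(10): heap contents = [2, 10, 47]
push(12): heap contents = [2, 10, 12, 47]
pop() → 2: heap contents = [10, 12, 47]
push(62): heap contents = [10, 12, 47, 62]
push(57): heap contents = [10, 12, 47, 57, 62]
push(64): heap contents = [10, 12, 47, 57, 62, 64]
pop() → 10: heap contents = [12, 47, 57, 62, 64]
push(31): heap contents = [12, 31, 47, 57, 62, 64]
push(97): heap contents = [12, 31, 47, 57, 62, 64, 97]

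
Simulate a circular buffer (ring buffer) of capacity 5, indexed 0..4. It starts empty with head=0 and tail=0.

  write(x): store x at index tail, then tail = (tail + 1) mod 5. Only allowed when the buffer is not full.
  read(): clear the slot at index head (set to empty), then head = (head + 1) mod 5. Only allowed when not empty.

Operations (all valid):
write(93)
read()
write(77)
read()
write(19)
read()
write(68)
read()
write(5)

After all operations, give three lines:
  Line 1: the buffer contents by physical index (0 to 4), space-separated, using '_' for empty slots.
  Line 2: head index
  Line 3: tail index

Answer: _ _ _ _ 5
4
0

Derivation:
write(93): buf=[93 _ _ _ _], head=0, tail=1, size=1
read(): buf=[_ _ _ _ _], head=1, tail=1, size=0
write(77): buf=[_ 77 _ _ _], head=1, tail=2, size=1
read(): buf=[_ _ _ _ _], head=2, tail=2, size=0
write(19): buf=[_ _ 19 _ _], head=2, tail=3, size=1
read(): buf=[_ _ _ _ _], head=3, tail=3, size=0
write(68): buf=[_ _ _ 68 _], head=3, tail=4, size=1
read(): buf=[_ _ _ _ _], head=4, tail=4, size=0
write(5): buf=[_ _ _ _ 5], head=4, tail=0, size=1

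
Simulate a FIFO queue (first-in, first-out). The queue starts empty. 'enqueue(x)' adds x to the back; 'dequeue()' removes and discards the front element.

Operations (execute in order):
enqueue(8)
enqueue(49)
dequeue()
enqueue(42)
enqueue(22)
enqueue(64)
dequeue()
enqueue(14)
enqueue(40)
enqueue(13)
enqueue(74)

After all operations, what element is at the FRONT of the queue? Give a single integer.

Answer: 42

Derivation:
enqueue(8): queue = [8]
enqueue(49): queue = [8, 49]
dequeue(): queue = [49]
enqueue(42): queue = [49, 42]
enqueue(22): queue = [49, 42, 22]
enqueue(64): queue = [49, 42, 22, 64]
dequeue(): queue = [42, 22, 64]
enqueue(14): queue = [42, 22, 64, 14]
enqueue(40): queue = [42, 22, 64, 14, 40]
enqueue(13): queue = [42, 22, 64, 14, 40, 13]
enqueue(74): queue = [42, 22, 64, 14, 40, 13, 74]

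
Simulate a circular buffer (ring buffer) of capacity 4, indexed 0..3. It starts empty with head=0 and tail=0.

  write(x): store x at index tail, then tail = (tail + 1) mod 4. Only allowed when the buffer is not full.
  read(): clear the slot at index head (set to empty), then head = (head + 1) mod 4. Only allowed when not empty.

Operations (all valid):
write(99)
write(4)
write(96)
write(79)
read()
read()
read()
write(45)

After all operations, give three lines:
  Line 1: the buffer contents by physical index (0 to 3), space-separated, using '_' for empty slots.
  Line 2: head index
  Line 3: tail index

write(99): buf=[99 _ _ _], head=0, tail=1, size=1
write(4): buf=[99 4 _ _], head=0, tail=2, size=2
write(96): buf=[99 4 96 _], head=0, tail=3, size=3
write(79): buf=[99 4 96 79], head=0, tail=0, size=4
read(): buf=[_ 4 96 79], head=1, tail=0, size=3
read(): buf=[_ _ 96 79], head=2, tail=0, size=2
read(): buf=[_ _ _ 79], head=3, tail=0, size=1
write(45): buf=[45 _ _ 79], head=3, tail=1, size=2

Answer: 45 _ _ 79
3
1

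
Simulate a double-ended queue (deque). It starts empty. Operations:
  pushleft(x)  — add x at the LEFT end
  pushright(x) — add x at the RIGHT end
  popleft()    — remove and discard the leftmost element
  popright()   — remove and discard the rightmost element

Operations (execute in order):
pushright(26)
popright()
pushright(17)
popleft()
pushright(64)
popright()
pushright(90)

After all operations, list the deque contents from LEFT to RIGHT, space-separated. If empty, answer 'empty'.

Answer: 90

Derivation:
pushright(26): [26]
popright(): []
pushright(17): [17]
popleft(): []
pushright(64): [64]
popright(): []
pushright(90): [90]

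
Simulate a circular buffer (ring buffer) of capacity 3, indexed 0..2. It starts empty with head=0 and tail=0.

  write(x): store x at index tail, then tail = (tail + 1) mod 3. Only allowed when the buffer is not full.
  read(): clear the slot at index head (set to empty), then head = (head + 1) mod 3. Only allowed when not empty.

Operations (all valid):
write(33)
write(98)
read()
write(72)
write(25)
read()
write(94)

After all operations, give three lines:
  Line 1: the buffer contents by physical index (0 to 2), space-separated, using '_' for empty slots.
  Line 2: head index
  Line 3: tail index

write(33): buf=[33 _ _], head=0, tail=1, size=1
write(98): buf=[33 98 _], head=0, tail=2, size=2
read(): buf=[_ 98 _], head=1, tail=2, size=1
write(72): buf=[_ 98 72], head=1, tail=0, size=2
write(25): buf=[25 98 72], head=1, tail=1, size=3
read(): buf=[25 _ 72], head=2, tail=1, size=2
write(94): buf=[25 94 72], head=2, tail=2, size=3

Answer: 25 94 72
2
2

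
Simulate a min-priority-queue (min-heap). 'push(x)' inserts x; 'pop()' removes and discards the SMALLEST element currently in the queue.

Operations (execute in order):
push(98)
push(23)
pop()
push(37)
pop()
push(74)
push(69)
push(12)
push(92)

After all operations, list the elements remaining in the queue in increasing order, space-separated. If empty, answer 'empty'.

Answer: 12 69 74 92 98

Derivation:
push(98): heap contents = [98]
push(23): heap contents = [23, 98]
pop() → 23: heap contents = [98]
push(37): heap contents = [37, 98]
pop() → 37: heap contents = [98]
push(74): heap contents = [74, 98]
push(69): heap contents = [69, 74, 98]
push(12): heap contents = [12, 69, 74, 98]
push(92): heap contents = [12, 69, 74, 92, 98]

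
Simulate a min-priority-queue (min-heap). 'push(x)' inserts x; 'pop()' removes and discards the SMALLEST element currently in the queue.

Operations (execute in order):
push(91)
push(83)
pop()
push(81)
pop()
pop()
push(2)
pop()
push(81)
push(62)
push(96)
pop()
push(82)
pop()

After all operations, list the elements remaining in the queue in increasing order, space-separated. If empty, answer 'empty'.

Answer: 82 96

Derivation:
push(91): heap contents = [91]
push(83): heap contents = [83, 91]
pop() → 83: heap contents = [91]
push(81): heap contents = [81, 91]
pop() → 81: heap contents = [91]
pop() → 91: heap contents = []
push(2): heap contents = [2]
pop() → 2: heap contents = []
push(81): heap contents = [81]
push(62): heap contents = [62, 81]
push(96): heap contents = [62, 81, 96]
pop() → 62: heap contents = [81, 96]
push(82): heap contents = [81, 82, 96]
pop() → 81: heap contents = [82, 96]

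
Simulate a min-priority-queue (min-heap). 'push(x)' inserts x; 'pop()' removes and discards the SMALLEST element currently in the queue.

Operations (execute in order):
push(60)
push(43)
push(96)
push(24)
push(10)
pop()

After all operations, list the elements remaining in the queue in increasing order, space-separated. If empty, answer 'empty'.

Answer: 24 43 60 96

Derivation:
push(60): heap contents = [60]
push(43): heap contents = [43, 60]
push(96): heap contents = [43, 60, 96]
push(24): heap contents = [24, 43, 60, 96]
push(10): heap contents = [10, 24, 43, 60, 96]
pop() → 10: heap contents = [24, 43, 60, 96]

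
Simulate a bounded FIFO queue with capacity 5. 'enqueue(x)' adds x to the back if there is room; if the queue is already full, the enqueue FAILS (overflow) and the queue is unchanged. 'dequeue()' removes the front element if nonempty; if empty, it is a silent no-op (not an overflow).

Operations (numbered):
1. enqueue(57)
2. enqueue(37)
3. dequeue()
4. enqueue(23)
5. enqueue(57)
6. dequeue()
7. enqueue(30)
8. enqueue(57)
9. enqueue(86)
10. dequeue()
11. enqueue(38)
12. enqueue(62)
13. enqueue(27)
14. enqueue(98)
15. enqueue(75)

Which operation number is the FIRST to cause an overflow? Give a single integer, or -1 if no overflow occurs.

Answer: 12

Derivation:
1. enqueue(57): size=1
2. enqueue(37): size=2
3. dequeue(): size=1
4. enqueue(23): size=2
5. enqueue(57): size=3
6. dequeue(): size=2
7. enqueue(30): size=3
8. enqueue(57): size=4
9. enqueue(86): size=5
10. dequeue(): size=4
11. enqueue(38): size=5
12. enqueue(62): size=5=cap → OVERFLOW (fail)
13. enqueue(27): size=5=cap → OVERFLOW (fail)
14. enqueue(98): size=5=cap → OVERFLOW (fail)
15. enqueue(75): size=5=cap → OVERFLOW (fail)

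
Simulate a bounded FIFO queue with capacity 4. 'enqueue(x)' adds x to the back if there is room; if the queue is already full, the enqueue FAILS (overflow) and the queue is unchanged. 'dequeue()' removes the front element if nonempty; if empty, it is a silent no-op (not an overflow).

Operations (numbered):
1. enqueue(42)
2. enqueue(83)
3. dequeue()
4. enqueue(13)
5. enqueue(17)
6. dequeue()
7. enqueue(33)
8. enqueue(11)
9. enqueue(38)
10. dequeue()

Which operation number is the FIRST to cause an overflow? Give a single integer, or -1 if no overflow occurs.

Answer: 9

Derivation:
1. enqueue(42): size=1
2. enqueue(83): size=2
3. dequeue(): size=1
4. enqueue(13): size=2
5. enqueue(17): size=3
6. dequeue(): size=2
7. enqueue(33): size=3
8. enqueue(11): size=4
9. enqueue(38): size=4=cap → OVERFLOW (fail)
10. dequeue(): size=3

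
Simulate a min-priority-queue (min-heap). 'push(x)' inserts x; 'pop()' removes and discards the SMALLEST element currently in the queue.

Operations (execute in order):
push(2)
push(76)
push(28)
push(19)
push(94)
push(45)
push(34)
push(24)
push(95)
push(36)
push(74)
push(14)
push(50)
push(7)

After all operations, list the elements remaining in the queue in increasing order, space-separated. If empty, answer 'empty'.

push(2): heap contents = [2]
push(76): heap contents = [2, 76]
push(28): heap contents = [2, 28, 76]
push(19): heap contents = [2, 19, 28, 76]
push(94): heap contents = [2, 19, 28, 76, 94]
push(45): heap contents = [2, 19, 28, 45, 76, 94]
push(34): heap contents = [2, 19, 28, 34, 45, 76, 94]
push(24): heap contents = [2, 19, 24, 28, 34, 45, 76, 94]
push(95): heap contents = [2, 19, 24, 28, 34, 45, 76, 94, 95]
push(36): heap contents = [2, 19, 24, 28, 34, 36, 45, 76, 94, 95]
push(74): heap contents = [2, 19, 24, 28, 34, 36, 45, 74, 76, 94, 95]
push(14): heap contents = [2, 14, 19, 24, 28, 34, 36, 45, 74, 76, 94, 95]
push(50): heap contents = [2, 14, 19, 24, 28, 34, 36, 45, 50, 74, 76, 94, 95]
push(7): heap contents = [2, 7, 14, 19, 24, 28, 34, 36, 45, 50, 74, 76, 94, 95]

Answer: 2 7 14 19 24 28 34 36 45 50 74 76 94 95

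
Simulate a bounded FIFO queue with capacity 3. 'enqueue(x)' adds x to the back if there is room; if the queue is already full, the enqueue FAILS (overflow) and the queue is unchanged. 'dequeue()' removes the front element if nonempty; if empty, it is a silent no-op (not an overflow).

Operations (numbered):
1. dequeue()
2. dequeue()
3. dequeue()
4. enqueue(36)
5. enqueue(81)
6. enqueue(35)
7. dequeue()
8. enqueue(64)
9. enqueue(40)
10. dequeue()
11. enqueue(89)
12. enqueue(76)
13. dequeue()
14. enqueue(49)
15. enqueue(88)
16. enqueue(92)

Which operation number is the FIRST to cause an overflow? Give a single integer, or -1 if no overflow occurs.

1. dequeue(): empty, no-op, size=0
2. dequeue(): empty, no-op, size=0
3. dequeue(): empty, no-op, size=0
4. enqueue(36): size=1
5. enqueue(81): size=2
6. enqueue(35): size=3
7. dequeue(): size=2
8. enqueue(64): size=3
9. enqueue(40): size=3=cap → OVERFLOW (fail)
10. dequeue(): size=2
11. enqueue(89): size=3
12. enqueue(76): size=3=cap → OVERFLOW (fail)
13. dequeue(): size=2
14. enqueue(49): size=3
15. enqueue(88): size=3=cap → OVERFLOW (fail)
16. enqueue(92): size=3=cap → OVERFLOW (fail)

Answer: 9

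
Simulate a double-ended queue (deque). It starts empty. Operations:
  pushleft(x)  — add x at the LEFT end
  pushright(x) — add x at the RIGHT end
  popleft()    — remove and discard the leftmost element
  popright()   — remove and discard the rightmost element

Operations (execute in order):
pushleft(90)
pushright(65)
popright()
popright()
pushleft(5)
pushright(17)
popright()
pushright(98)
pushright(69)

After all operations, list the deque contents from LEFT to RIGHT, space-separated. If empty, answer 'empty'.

pushleft(90): [90]
pushright(65): [90, 65]
popright(): [90]
popright(): []
pushleft(5): [5]
pushright(17): [5, 17]
popright(): [5]
pushright(98): [5, 98]
pushright(69): [5, 98, 69]

Answer: 5 98 69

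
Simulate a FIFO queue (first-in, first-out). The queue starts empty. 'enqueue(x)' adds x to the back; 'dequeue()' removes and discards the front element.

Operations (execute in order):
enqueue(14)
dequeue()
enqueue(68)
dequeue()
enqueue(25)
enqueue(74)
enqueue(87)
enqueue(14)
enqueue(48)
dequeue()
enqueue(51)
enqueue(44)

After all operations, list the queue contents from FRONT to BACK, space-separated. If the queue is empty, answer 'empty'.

Answer: 74 87 14 48 51 44

Derivation:
enqueue(14): [14]
dequeue(): []
enqueue(68): [68]
dequeue(): []
enqueue(25): [25]
enqueue(74): [25, 74]
enqueue(87): [25, 74, 87]
enqueue(14): [25, 74, 87, 14]
enqueue(48): [25, 74, 87, 14, 48]
dequeue(): [74, 87, 14, 48]
enqueue(51): [74, 87, 14, 48, 51]
enqueue(44): [74, 87, 14, 48, 51, 44]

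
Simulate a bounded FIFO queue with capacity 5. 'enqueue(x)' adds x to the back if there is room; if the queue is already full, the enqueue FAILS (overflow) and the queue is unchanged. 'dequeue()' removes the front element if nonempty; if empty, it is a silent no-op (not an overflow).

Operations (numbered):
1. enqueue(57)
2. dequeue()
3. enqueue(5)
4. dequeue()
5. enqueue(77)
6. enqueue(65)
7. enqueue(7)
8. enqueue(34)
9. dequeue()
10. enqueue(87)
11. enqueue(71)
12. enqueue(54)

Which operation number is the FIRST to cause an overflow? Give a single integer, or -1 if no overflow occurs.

Answer: 12

Derivation:
1. enqueue(57): size=1
2. dequeue(): size=0
3. enqueue(5): size=1
4. dequeue(): size=0
5. enqueue(77): size=1
6. enqueue(65): size=2
7. enqueue(7): size=3
8. enqueue(34): size=4
9. dequeue(): size=3
10. enqueue(87): size=4
11. enqueue(71): size=5
12. enqueue(54): size=5=cap → OVERFLOW (fail)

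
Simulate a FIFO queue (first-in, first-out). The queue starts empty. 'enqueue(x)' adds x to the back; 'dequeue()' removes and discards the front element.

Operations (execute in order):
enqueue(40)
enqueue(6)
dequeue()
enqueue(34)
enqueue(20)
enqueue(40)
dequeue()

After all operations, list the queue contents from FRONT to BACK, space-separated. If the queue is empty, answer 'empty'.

enqueue(40): [40]
enqueue(6): [40, 6]
dequeue(): [6]
enqueue(34): [6, 34]
enqueue(20): [6, 34, 20]
enqueue(40): [6, 34, 20, 40]
dequeue(): [34, 20, 40]

Answer: 34 20 40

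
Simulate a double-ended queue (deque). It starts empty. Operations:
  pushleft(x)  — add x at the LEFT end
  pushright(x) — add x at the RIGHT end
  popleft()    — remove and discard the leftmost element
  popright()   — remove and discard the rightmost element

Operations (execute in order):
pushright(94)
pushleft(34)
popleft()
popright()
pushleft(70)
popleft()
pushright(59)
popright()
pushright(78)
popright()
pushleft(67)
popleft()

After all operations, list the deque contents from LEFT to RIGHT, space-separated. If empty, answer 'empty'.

Answer: empty

Derivation:
pushright(94): [94]
pushleft(34): [34, 94]
popleft(): [94]
popright(): []
pushleft(70): [70]
popleft(): []
pushright(59): [59]
popright(): []
pushright(78): [78]
popright(): []
pushleft(67): [67]
popleft(): []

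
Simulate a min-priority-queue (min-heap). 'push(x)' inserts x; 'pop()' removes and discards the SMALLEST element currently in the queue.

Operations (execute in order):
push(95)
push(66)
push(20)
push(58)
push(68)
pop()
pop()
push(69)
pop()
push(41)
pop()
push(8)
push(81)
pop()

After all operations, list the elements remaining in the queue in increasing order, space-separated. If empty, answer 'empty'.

Answer: 68 69 81 95

Derivation:
push(95): heap contents = [95]
push(66): heap contents = [66, 95]
push(20): heap contents = [20, 66, 95]
push(58): heap contents = [20, 58, 66, 95]
push(68): heap contents = [20, 58, 66, 68, 95]
pop() → 20: heap contents = [58, 66, 68, 95]
pop() → 58: heap contents = [66, 68, 95]
push(69): heap contents = [66, 68, 69, 95]
pop() → 66: heap contents = [68, 69, 95]
push(41): heap contents = [41, 68, 69, 95]
pop() → 41: heap contents = [68, 69, 95]
push(8): heap contents = [8, 68, 69, 95]
push(81): heap contents = [8, 68, 69, 81, 95]
pop() → 8: heap contents = [68, 69, 81, 95]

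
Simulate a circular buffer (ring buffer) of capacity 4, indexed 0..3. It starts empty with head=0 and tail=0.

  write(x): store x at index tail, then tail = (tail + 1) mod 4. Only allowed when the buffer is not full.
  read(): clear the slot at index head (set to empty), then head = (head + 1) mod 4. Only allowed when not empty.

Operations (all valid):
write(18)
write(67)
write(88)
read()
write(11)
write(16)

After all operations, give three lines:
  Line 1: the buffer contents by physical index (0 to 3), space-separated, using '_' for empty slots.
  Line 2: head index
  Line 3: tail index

write(18): buf=[18 _ _ _], head=0, tail=1, size=1
write(67): buf=[18 67 _ _], head=0, tail=2, size=2
write(88): buf=[18 67 88 _], head=0, tail=3, size=3
read(): buf=[_ 67 88 _], head=1, tail=3, size=2
write(11): buf=[_ 67 88 11], head=1, tail=0, size=3
write(16): buf=[16 67 88 11], head=1, tail=1, size=4

Answer: 16 67 88 11
1
1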